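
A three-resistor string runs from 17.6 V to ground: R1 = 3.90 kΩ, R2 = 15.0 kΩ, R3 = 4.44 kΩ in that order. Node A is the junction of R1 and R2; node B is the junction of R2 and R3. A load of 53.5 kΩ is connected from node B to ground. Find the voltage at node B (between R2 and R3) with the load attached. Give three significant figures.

At node B, R3 is in parallel with the load: R3‖R_L = 4.100 kΩ.
Below node A the resistance is R2 + (R3‖R_L) = 19.10 kΩ, so V_A = 17.6 × 19.10/23.00 = 14.62 V.
Then V_B = V_A × (R3‖R_L)/(R2 + R3‖R_L) = 14.62 × 4.100/19.10 = 3.14 V.

V ≈ 3.14 V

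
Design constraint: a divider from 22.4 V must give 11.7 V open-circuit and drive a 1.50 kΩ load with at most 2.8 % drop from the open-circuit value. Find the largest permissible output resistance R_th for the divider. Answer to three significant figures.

Loading drop = R_th/(R_th + R_L) ≤ 0.0280, so R_th ≤ R_L · ε/(1−ε) = 1.50 kΩ × 0.0280/0.9720 = 43.2 Ω.
(Any R1, R2 with R2/(R1+R2) = 0.522 and R1‖R2 ≤ 43.2 Ω will meet the spec.)

R_th ≤ 43.2 Ω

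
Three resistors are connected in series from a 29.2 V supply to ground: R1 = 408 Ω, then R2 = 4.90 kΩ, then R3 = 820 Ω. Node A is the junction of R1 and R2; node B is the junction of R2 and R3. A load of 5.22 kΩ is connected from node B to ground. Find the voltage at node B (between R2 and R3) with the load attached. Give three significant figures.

V ≈ 3.44 V

At node B, R3 is in parallel with the load: R3‖R_L = 708.7 Ω.
Below node A the resistance is R2 + (R3‖R_L) = 5609 Ω, so V_A = 29.2 × 5609/6017 = 27.22 V.
Then V_B = V_A × (R3‖R_L)/(R2 + R3‖R_L) = 27.22 × 708.7/5609 = 3.44 V.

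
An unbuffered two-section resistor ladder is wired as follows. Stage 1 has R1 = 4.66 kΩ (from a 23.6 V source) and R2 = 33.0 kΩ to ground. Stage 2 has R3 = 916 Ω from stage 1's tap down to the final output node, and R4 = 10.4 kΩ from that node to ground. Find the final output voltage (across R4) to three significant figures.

Stage 2 presents R3+R4 = 11320 Ω as a load on stage 1's tap.
Stage 1's lower leg becomes R2‖(R3+R4) = 8426 Ω, so V_mid = 23.6 × 8426/13090 = 15.20 V.
Stage 2 is itself unloaded: V_out = V_mid × R4/(R3+R4) = 15.20 × 10400/11320 = 14.0 V.

V_out ≈ 14.0 V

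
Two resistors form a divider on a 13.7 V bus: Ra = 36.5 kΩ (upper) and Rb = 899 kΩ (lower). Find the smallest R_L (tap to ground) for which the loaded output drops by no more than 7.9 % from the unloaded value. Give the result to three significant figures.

R_L(min) ≈ 409 kΩ

Output resistance R_th = Ra‖Rb = (36.5 × 899)/935.5 = 35.08 kΩ.
The fractional drop is R_th/(R_th + R_L); requiring this ≤ 0.0790 gives R_L ≥ R_th(1/0.0790 − 1) = 35.08 × 11.66 = 409 kΩ.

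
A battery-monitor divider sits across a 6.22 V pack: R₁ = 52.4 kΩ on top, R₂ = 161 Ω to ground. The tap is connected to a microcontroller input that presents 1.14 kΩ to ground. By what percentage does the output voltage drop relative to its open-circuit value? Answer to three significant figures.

12.3 %

Unloaded V = 6.22 × 161/52560 = 0.019053 V.
Loaded: R₂‖R_L = 141.1 Ω, giving V = 6.22 × 141.1/52540 = 0.016701 V.
Drop = (0.019053 − 0.016701) / 0.019053 = 12.3 %.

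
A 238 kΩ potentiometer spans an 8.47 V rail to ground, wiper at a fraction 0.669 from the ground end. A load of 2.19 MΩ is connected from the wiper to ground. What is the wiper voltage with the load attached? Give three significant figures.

V ≈ 5.53 V

The wiper splits the pot into (1−α)R = 78.78 kΩ above and αR = 159.2 kΩ below.
Lower section ‖ load = 148.4 kΩ.
V_wiper = 8.47 × 148.4/(78.78 + 148.4) = 5.53 V.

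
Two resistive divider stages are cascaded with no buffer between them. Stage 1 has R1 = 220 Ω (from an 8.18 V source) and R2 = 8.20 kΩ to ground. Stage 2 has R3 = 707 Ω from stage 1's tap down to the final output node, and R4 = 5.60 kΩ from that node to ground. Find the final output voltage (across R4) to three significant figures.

V_out ≈ 6.84 V

Stage 2 presents R3+R4 = 6307 Ω as a load on stage 1's tap.
Stage 1's lower leg becomes R2‖(R3+R4) = 3565 Ω, so V_mid = 8.18 × 3565/3785 = 7.705 V.
Stage 2 is itself unloaded: V_out = V_mid × R4/(R3+R4) = 7.705 × 5600/6307 = 6.84 V.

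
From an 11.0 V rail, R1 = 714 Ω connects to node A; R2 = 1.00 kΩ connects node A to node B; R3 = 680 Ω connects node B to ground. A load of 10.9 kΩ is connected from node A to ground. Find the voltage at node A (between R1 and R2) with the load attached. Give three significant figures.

V ≈ 7.38 V

Below node A the series string R2+R3 = 1680 Ω sits in parallel with the 10900 Ω load: 1456 Ω.
V_A = 11.0 × 1456/(714 + 1456) = 7.38 V.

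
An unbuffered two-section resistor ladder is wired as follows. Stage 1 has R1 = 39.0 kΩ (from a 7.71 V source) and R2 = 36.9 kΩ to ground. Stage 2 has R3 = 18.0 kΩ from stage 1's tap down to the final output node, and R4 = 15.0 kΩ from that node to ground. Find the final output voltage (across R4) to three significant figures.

V_out ≈ 1.08 V

Stage 2 presents R3+R4 = 33.00 kΩ as a load on stage 1's tap.
Stage 1's lower leg becomes R2‖(R3+R4) = 17.42 kΩ, so V_mid = 7.71 × 17.42/56.42 = 2.381 V.
Stage 2 is itself unloaded: V_out = V_mid × R4/(R3+R4) = 2.381 × 15.0/33.00 = 1.08 V.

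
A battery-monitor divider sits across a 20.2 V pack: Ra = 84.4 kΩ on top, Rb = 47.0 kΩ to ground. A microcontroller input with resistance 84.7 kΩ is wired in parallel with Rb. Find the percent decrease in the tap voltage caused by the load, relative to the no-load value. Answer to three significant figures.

26.3 %

Unloaded V = 20.2 × 47.0/131.4 = 7.225 V.
Loaded: Rb‖R_L = 30.23 kΩ, giving V = 20.2 × 30.23/114.6 = 5.327 V.
Drop = (7.225 − 5.327) / 7.225 = 26.3 %.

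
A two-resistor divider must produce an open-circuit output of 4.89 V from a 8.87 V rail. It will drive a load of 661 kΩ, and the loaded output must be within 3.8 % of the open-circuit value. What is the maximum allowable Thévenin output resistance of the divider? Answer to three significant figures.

Loading drop = R_th/(R_th + R_L) ≤ 0.0380, so R_th ≤ R_L · ε/(1−ε) = 661 kΩ × 0.0380/0.9620 = 26.1 kΩ.

R_th ≤ 26.1 kΩ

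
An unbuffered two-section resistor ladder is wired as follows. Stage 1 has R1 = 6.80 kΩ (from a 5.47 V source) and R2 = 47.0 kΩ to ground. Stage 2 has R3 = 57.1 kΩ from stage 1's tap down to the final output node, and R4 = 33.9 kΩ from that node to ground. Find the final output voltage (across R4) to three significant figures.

V_out ≈ 1.67 V

Stage 2 presents R3+R4 = 91.00 kΩ as a load on stage 1's tap.
Stage 1's lower leg becomes R2‖(R3+R4) = 30.99 kΩ, so V_mid = 5.47 × 30.99/37.79 = 4.486 V.
Stage 2 is itself unloaded: V_out = V_mid × R4/(R3+R4) = 4.486 × 33.9/91.00 = 1.67 V.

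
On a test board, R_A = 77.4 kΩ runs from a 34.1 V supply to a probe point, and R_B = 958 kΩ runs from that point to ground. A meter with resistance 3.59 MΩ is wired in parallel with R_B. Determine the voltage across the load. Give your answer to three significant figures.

V_out ≈ 30.9 V

The load sits in parallel with R_B: R_B‖R_L = (958 × 3590) / (958 + 3590) = 756.2 kΩ.
V_out = 34.1 × 756.2 / (77.4 + 756.2) = 34.1 × 756.2/833.6 = 30.9 V.
(Unloaded it would have been 31.6 V.)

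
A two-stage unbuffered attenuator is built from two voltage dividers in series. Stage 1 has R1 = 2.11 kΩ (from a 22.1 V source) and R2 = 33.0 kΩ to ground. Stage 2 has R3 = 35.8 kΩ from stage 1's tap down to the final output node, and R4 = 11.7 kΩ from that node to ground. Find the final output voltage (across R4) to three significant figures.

Stage 2 presents R3+R4 = 47.50 kΩ as a load on stage 1's tap.
Stage 1's lower leg becomes R2‖(R3+R4) = 19.47 kΩ, so V_mid = 22.1 × 19.47/21.58 = 19.94 V.
Stage 2 is itself unloaded: V_out = V_mid × R4/(R3+R4) = 19.94 × 11.7/47.50 = 4.91 V.

V_out ≈ 4.91 V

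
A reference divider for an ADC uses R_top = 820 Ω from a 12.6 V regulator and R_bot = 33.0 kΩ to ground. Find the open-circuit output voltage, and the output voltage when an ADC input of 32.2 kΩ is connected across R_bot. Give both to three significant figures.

Unloaded: 12.3 V; loaded: 12.0 V

Open-circuit: V = 12.6 × 33000/(820 + 33000) = 12.3 V.
With the load, R_bot becomes R_bot‖R_L = 16300 Ω, so V = 12.6 × 16300/17120 = 12.0 V.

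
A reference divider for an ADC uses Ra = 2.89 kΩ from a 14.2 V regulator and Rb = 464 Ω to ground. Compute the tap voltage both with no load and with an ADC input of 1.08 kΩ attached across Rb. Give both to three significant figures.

Unloaded: 1.96 V; loaded: 1.43 V

Open-circuit: V = 14.2 × 464/(2890 + 464) = 1.96 V.
With the load, Rb becomes Rb‖R_L = 324.6 Ω, so V = 14.2 × 324.6/3215 = 1.43 V.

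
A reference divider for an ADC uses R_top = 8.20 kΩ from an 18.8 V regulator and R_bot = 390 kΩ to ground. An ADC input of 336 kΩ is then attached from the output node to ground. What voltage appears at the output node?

The load sits in parallel with R_bot: R_bot‖R_L = (390 × 336) / (390 + 336) = 180.5 kΩ.
V_out = 18.8 × 180.5 / (8.20 + 180.5) = 18.8 × 180.5/188.7 = 18.0 V.
(Unloaded it would have been 18.4 V.)

V_out ≈ 18.0 V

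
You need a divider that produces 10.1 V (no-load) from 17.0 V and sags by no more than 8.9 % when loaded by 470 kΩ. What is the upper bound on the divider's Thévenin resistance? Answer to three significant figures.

Loading drop = R_th/(R_th + R_L) ≤ 0.0890, so R_th ≤ R_L · ε/(1−ε) = 470 kΩ × 0.0890/0.9110 = 45.9 kΩ.
(Any R1, R2 with R2/(R1+R2) = 0.594 and R1‖R2 ≤ 45.9 kΩ will meet the spec.)

R_th ≤ 45.9 kΩ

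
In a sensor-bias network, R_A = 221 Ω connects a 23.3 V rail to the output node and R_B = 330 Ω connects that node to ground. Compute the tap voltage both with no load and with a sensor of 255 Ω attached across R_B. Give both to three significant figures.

Open-circuit: V = 23.3 × 330/(221 + 330) = 14.0 V.
With the load, R_B becomes R_B‖R_L = 143.8 Ω, so V = 23.3 × 143.8/364.8 = 9.19 V.

Unloaded: 14.0 V; loaded: 9.19 V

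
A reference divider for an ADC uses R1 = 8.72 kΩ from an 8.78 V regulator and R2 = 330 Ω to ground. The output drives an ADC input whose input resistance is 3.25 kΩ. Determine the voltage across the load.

V_out ≈ 0.292 V

The load sits in parallel with R2: R2‖R_L = (330 × 3250) / (330 + 3250) = 299.6 Ω.
V_out = 8.78 × 299.6 / (8720 + 299.6) = 8.78 × 299.6/9020 = 0.292 V.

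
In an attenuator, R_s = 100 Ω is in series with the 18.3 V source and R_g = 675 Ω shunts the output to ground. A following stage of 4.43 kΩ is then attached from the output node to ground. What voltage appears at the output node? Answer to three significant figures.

V_out ≈ 15.6 V

The load sits in parallel with R_g: R_g‖R_L = (675 × 4430) / (675 + 4430) = 585.7 Ω.
V_out = 18.3 × 585.7 / (100 + 585.7) = 18.3 × 585.7/685.7 = 15.6 V.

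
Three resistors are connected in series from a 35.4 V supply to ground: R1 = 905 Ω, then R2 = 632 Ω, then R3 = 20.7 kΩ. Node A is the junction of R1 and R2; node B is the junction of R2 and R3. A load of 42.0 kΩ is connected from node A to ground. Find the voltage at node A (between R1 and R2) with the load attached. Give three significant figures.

V ≈ 33.3 V

Below node A the series string R2+R3 = 21330 Ω sits in parallel with the 42000 Ω load: 14150 Ω.
V_A = 35.4 × 14150/(905 + 14150) = 33.3 V.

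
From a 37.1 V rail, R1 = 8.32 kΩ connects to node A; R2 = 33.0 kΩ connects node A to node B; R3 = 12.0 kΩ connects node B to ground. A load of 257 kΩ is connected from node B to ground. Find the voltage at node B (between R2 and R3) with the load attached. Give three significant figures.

V ≈ 8.06 V

At node B, R3 is in parallel with the load: R3‖R_L = 11.46 kΩ.
Below node A the resistance is R2 + (R3‖R_L) = 44.46 kΩ, so V_A = 37.1 × 44.46/52.78 = 31.25 V.
Then V_B = V_A × (R3‖R_L)/(R2 + R3‖R_L) = 31.25 × 11.46/44.46 = 8.06 V.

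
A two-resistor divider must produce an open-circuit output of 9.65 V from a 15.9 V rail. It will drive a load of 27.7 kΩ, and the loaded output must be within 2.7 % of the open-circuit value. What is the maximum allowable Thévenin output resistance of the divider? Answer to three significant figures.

Loading drop = R_th/(R_th + R_L) ≤ 0.0270, so R_th ≤ R_L · ε/(1−ε) = 27.7 kΩ × 0.0270/0.9730 = 769 Ω.
(Any R1, R2 with R2/(R1+R2) = 0.607 and R1‖R2 ≤ 769 Ω will meet the spec.)

R_th ≤ 769 Ω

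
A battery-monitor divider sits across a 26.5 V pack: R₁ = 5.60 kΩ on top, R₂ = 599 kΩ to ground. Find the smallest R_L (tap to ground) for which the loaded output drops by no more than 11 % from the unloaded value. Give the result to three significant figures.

Output resistance R_th = R₁‖R₂ = (5.60 × 599)/604.6 = 5.548 kΩ.
The fractional drop is R_th/(R_th + R_L); requiring this ≤ 0.110 gives R_L ≥ R_th(1/0.110 − 1) = 5.548 × 8.091 = 44.9 kΩ.

R_L(min) ≈ 44.9 kΩ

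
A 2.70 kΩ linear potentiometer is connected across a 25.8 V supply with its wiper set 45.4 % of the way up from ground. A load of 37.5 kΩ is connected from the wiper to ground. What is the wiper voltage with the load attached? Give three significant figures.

V ≈ 11.5 V

The wiper splits the pot into (1−α)R = 1.474 kΩ above and αR = 1.226 kΩ below.
Lower section ‖ load = 1.187 kΩ.
V_wiper = 25.8 × 1.187/(1.474 + 1.187) = 11.5 V.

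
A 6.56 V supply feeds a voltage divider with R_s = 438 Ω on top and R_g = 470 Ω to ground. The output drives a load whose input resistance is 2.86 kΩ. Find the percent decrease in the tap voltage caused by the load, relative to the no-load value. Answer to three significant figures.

7.34 %

The divider's output (Thévenin) resistance is R_s‖R_g = 226.7 Ω.
Fractional drop under load = R_th/(R_th + R_L) = 226.7 / (226.7 + 2860) = 0.07345.
So the output falls by 7.34 %.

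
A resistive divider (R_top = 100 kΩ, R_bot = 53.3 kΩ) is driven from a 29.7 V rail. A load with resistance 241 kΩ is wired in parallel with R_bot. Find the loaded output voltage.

V_out ≈ 9.02 V

The load sits in parallel with R_bot: R_bot‖R_L = (53.3 × 241) / (53.3 + 241) = 43.65 kΩ.
V_out = 29.7 × 43.65 / (100 + 43.65) = 29.7 × 43.65/143.6 = 9.02 V.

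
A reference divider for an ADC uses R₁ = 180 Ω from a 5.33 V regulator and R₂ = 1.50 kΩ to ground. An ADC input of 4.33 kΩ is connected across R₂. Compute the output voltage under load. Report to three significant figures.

The load sits in parallel with R₂: R₂‖R_L = (1500 × 4330) / (1500 + 4330) = 1114 Ω.
V_out = 5.33 × 1114 / (180 + 1114) = 5.33 × 1114/1294 = 4.59 V.

V_out ≈ 4.59 V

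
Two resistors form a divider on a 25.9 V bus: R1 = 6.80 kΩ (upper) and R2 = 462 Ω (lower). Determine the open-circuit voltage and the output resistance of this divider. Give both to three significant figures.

V_th = 1.65 V, R_th = 433 Ω

V_th is the open-circuit tap voltage: 25.9 × 462/(6800 + 462) = 1.65 V.
With the supply zeroed, R1 and R2 appear in parallel from the tap: R_th = R1‖R2 = (6800 × 462)/7262 = 433 Ω.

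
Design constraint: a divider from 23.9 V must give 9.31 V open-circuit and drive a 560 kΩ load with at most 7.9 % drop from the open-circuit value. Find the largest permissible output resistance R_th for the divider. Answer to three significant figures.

R_th ≤ 48.0 kΩ

Loading drop = R_th/(R_th + R_L) ≤ 0.0790, so R_th ≤ R_L · ε/(1−ε) = 560 kΩ × 0.0790/0.9210 = 48.0 kΩ.
(Any R1, R2 with R2/(R1+R2) = 0.390 and R1‖R2 ≤ 48.0 kΩ will meet the spec.)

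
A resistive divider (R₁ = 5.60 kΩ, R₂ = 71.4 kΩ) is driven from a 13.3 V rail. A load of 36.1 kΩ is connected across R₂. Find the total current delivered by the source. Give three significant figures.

R₂‖R_L = 23.98 kΩ, so the source sees R₁ + R₂‖R_L = 29.58 kΩ.
I = 13.3 V / 29.58 kΩ = 0.450 mA.

I ≈ 0.450 mA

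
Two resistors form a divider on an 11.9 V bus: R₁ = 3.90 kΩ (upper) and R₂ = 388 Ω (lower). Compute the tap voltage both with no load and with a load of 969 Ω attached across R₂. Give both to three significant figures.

Unloaded: 1.08 V; loaded: 0.789 V

Open-circuit: V = 11.9 × 388/(3900 + 388) = 1.08 V.
With the load, R₂ becomes R₂‖R_L = 277.1 Ω, so V = 11.9 × 277.1/4177 = 0.789 V.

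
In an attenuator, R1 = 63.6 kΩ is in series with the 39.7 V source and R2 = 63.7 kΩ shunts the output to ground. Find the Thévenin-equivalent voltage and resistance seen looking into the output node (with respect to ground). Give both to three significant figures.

V_th = 19.9 V, R_th = 31.8 kΩ

V_th is the open-circuit tap voltage: 39.7 × 63.7/(63.6 + 63.7) = 19.9 V.
With the supply zeroed, R1 and R2 appear in parallel from the tap: R_th = R1‖R2 = (63.6 × 63.7)/127.3 = 31.8 kΩ.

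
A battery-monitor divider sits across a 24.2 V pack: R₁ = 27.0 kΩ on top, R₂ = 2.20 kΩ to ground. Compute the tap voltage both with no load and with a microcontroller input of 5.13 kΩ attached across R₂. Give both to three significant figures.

Open-circuit: V = 24.2 × 2.20/(27.0 + 2.20) = 1.82 V.
With the load, R₂ becomes R₂‖R_L = 1.540 kΩ, so V = 24.2 × 1.540/28.54 = 1.31 V.

Unloaded: 1.82 V; loaded: 1.31 V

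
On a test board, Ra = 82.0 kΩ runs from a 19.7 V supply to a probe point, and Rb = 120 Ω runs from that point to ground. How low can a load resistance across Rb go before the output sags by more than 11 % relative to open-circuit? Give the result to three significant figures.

Output resistance R_th = Ra‖Rb = (82000 × 120)/82120 = 119.8 Ω.
The fractional drop is R_th/(R_th + R_L); requiring this ≤ 0.110 gives R_L ≥ R_th(1/0.110 − 1) = 119.8 × 8.091 = 969 Ω.

R_L(min) ≈ 969 Ω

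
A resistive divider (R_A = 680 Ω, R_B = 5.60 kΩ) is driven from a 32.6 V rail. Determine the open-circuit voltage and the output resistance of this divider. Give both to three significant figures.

V_th = 29.1 V, R_th = 606 Ω

V_th is the open-circuit tap voltage: 32.6 × 5600/(680 + 5600) = 29.1 V.
With the supply zeroed, R_A and R_B appear in parallel from the tap: R_th = R_A‖R_B = (680 × 5600)/6280 = 606 Ω.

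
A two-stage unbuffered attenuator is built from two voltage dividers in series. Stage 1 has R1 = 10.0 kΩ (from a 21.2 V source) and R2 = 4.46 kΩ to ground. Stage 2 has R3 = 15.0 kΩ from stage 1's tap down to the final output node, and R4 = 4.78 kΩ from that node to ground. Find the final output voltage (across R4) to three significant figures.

V_out ≈ 1.37 V

Stage 2 presents R3+R4 = 19.78 kΩ as a load on stage 1's tap.
Stage 1's lower leg becomes R2‖(R3+R4) = 3.639 kΩ, so V_mid = 21.2 × 3.639/13.64 = 5.657 V.
Stage 2 is itself unloaded: V_out = V_mid × R4/(R3+R4) = 5.657 × 4.78/19.78 = 1.37 V.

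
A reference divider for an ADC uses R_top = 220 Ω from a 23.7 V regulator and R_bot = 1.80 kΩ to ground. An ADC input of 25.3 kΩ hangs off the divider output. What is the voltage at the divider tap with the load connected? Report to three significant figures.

V_out ≈ 21.0 V

The load sits in parallel with R_bot: R_bot‖R_L = (1800 × 25300) / (1800 + 25300) = 1680 Ω.
V_out = 23.7 × 1680 / (220 + 1680) = 23.7 × 1680/1900 = 21.0 V.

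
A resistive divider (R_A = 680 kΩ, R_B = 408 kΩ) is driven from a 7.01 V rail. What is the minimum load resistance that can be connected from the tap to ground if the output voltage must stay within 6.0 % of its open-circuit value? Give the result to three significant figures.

Output resistance R_th = R_A‖R_B = (680 × 408)/1088 = 255.0 kΩ.
The fractional drop is R_th/(R_th + R_L); requiring this ≤ 0.0600 gives R_L ≥ R_th(1/0.0600 − 1) = 255.0 × 15.67 = 4.00 MΩ.

R_L(min) ≈ 4.00 MΩ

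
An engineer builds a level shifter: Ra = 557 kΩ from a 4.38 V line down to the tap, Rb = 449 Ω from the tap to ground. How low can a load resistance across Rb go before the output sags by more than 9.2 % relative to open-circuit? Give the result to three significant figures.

Output resistance R_th = Ra‖Rb = (557000 × 449)/557400 = 448.6 Ω.
The fractional drop is R_th/(R_th + R_L); requiring this ≤ 0.0920 gives R_L ≥ R_th(1/0.0920 − 1) = 448.6 × 9.870 = 4.43 kΩ.

R_L(min) ≈ 4.43 kΩ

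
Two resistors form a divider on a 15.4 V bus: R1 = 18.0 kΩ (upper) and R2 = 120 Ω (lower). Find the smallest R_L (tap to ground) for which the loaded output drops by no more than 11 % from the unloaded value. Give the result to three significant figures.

R_L(min) ≈ 964 Ω

Output resistance R_th = R1‖R2 = (18000 × 120)/18120 = 119.2 Ω.
The fractional drop is R_th/(R_th + R_L); requiring this ≤ 0.110 gives R_L ≥ R_th(1/0.110 − 1) = 119.2 × 8.091 = 964 Ω.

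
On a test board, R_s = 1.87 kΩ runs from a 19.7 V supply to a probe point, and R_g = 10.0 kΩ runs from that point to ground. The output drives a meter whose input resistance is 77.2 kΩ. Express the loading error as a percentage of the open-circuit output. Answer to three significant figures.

The divider's output (Thévenin) resistance is R_s‖R_g = 1.575 kΩ.
Fractional drop under load = R_th/(R_th + R_L) = 1.575 / (1.575 + 77.2) = 0.02000.
So the output falls by 2.00 %.

2.00 %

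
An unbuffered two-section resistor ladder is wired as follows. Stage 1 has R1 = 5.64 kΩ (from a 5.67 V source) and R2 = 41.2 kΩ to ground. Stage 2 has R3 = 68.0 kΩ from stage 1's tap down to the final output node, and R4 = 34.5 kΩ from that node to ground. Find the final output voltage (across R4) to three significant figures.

Stage 2 presents R3+R4 = 102.5 kΩ as a load on stage 1's tap.
Stage 1's lower leg becomes R2‖(R3+R4) = 29.39 kΩ, so V_mid = 5.67 × 29.39/35.03 = 4.757 V.
Stage 2 is itself unloaded: V_out = V_mid × R4/(R3+R4) = 4.757 × 34.5/102.5 = 1.60 V.

V_out ≈ 1.60 V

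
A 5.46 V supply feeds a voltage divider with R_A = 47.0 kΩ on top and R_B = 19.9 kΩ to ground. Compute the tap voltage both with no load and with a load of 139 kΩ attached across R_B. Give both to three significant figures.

Unloaded: 1.62 V; loaded: 1.48 V

Open-circuit: V = 5.46 × 19.9/(47.0 + 19.9) = 1.62 V.
With the load, R_B becomes R_B‖R_L = 17.41 kΩ, so V = 5.46 × 17.41/64.41 = 1.48 V.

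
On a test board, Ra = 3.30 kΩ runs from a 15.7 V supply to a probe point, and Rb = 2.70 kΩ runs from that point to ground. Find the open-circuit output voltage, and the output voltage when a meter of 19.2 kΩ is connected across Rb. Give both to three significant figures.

Unloaded: 7.07 V; loaded: 6.56 V

Open-circuit: V = 15.7 × 2.70/(3.30 + 2.70) = 7.07 V.
With the load, Rb becomes Rb‖R_L = 2.367 kΩ, so V = 15.7 × 2.367/5.667 = 6.56 V.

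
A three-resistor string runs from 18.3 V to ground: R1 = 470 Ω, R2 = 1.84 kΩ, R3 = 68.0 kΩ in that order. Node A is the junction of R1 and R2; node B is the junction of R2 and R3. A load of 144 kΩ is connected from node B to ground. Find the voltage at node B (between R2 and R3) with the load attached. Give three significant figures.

At node B, R3 is in parallel with the load: R3‖R_L = 46190 Ω.
Below node A the resistance is R2 + (R3‖R_L) = 48030 Ω, so V_A = 18.3 × 48030/48500 = 18.12 V.
Then V_B = V_A × (R3‖R_L)/(R2 + R3‖R_L) = 18.12 × 46190/48030 = 17.4 V.

V ≈ 17.4 V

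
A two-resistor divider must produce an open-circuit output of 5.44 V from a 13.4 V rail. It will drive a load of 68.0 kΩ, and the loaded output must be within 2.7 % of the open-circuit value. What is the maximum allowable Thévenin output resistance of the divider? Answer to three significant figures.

R_th ≤ 1.89 kΩ

Loading drop = R_th/(R_th + R_L) ≤ 0.0270, so R_th ≤ R_L · ε/(1−ε) = 68.0 kΩ × 0.0270/0.9730 = 1.89 kΩ.
(Any R1, R2 with R2/(R1+R2) = 0.406 and R1‖R2 ≤ 1.89 kΩ will meet the spec.)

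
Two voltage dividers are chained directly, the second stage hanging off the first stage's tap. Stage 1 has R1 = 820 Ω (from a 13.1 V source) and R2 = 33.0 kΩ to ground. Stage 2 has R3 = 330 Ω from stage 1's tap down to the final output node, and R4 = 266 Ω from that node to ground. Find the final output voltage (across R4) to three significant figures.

V_out ≈ 2.44 V

Stage 2 presents R3+R4 = 596.0 Ω as a load on stage 1's tap.
Stage 1's lower leg becomes R2‖(R3+R4) = 585.4 Ω, so V_mid = 13.1 × 585.4/1405 = 5.457 V.
Stage 2 is itself unloaded: V_out = V_mid × R4/(R3+R4) = 5.457 × 266/596.0 = 2.44 V.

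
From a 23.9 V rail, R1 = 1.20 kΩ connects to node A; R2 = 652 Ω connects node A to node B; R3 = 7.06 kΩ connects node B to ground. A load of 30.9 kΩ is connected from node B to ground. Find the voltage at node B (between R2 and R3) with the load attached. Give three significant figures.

V ≈ 18.1 V

At node B, R3 is in parallel with the load: R3‖R_L = 5747 Ω.
Below node A the resistance is R2 + (R3‖R_L) = 6399 Ω, so V_A = 23.9 × 6399/7599 = 20.13 V.
Then V_B = V_A × (R3‖R_L)/(R2 + R3‖R_L) = 20.13 × 5747/6399 = 18.1 V.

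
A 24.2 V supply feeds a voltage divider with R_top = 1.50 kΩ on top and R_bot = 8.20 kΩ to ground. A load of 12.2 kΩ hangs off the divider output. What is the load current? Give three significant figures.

R_bot‖R_L = 4.904 kΩ; V_out = 24.2 × 4.904/6.404 = 18.53 V.
I_L = V_out / R_L = 18.53 / 12.2 kΩ = 1.52 mA.

I_L ≈ 1.52 mA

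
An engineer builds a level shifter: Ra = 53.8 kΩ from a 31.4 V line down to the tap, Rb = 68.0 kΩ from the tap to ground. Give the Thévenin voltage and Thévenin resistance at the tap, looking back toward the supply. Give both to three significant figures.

V_th is the open-circuit tap voltage: 31.4 × 68.0/(53.8 + 68.0) = 17.5 V.
With the supply zeroed, Ra and Rb appear in parallel from the tap: R_th = Ra‖Rb = (53.8 × 68.0)/121.8 = 30.0 kΩ.

V_th = 17.5 V, R_th = 30.0 kΩ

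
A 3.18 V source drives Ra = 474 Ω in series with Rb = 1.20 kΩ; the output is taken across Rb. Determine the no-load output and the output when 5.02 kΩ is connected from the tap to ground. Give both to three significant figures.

Unloaded: 2.28 V; loaded: 2.14 V

Open-circuit: V = 3.18 × 1200/(474 + 1200) = 2.28 V.
With the load, Rb becomes Rb‖R_L = 968.5 Ω, so V = 3.18 × 968.5/1442 = 2.14 V.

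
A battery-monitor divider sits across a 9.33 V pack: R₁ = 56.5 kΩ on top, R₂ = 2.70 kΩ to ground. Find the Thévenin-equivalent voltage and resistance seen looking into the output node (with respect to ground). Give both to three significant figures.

V_th is the open-circuit tap voltage: 9.33 × 2.70/(56.5 + 2.70) = 0.426 V.
With the supply zeroed, R₁ and R₂ appear in parallel from the tap: R_th = R₁‖R₂ = (56.5 × 2.70)/59.20 = 2.58 kΩ.

V_th = 0.426 V, R_th = 2.58 kΩ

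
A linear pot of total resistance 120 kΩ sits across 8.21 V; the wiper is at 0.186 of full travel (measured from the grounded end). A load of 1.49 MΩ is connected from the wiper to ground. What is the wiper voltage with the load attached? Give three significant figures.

The wiper splits the pot into (1−α)R = 97.68 kΩ above and αR = 22.32 kΩ below.
Lower section ‖ load = 21.99 kΩ.
V_wiper = 8.21 × 21.99/(97.68 + 21.99) = 1.51 V.

V ≈ 1.51 V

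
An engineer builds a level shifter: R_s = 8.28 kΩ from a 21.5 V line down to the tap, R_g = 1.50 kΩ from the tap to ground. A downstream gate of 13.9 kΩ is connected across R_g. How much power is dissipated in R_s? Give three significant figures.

Total resistance from the source is R_s + (R_g‖R_L) = 9.634 kΩ, so I = 21.5/9.634 kΩ = 2.232 mA.
P = I²·R_s = (2.232 mA)² × 8.28 kΩ = 41.2 mW.

P ≈ 41.2 mW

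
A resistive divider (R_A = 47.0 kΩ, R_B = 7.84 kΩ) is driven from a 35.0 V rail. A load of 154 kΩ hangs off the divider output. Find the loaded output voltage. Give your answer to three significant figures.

The load sits in parallel with R_B: R_B‖R_L = (7.84 × 154) / (7.84 + 154) = 7.460 kΩ.
V_out = 35.0 × 7.460 / (47.0 + 7.460) = 35.0 × 7.460/54.46 = 4.79 V.
(Unloaded it would have been 5.00 V.)

V_out ≈ 4.79 V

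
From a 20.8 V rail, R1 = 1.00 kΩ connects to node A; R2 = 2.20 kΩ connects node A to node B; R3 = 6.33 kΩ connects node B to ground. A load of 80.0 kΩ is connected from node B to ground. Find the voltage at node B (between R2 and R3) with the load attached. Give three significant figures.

At node B, R3 is in parallel with the load: R3‖R_L = 5.866 kΩ.
Below node A the resistance is R2 + (R3‖R_L) = 8.066 kΩ, so V_A = 20.8 × 8.066/9.066 = 18.51 V.
Then V_B = V_A × (R3‖R_L)/(R2 + R3‖R_L) = 18.51 × 5.866/8.066 = 13.5 V.

V ≈ 13.5 V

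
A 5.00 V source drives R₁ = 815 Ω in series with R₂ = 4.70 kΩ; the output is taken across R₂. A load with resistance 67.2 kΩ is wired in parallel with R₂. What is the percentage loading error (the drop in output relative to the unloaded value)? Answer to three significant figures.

The divider's output (Thévenin) resistance is R₁‖R₂ = 694.6 Ω.
Fractional drop under load = R_th/(R_th + R_L) = 694.6 / (694.6 + 67200) = 0.01023.
So the output falls by 1.02 %.

1.02 %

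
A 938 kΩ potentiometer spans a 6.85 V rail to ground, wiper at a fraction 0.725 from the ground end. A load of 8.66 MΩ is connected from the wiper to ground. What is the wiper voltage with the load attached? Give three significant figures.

The wiper splits the pot into (1−α)R = 258.0 kΩ above and αR = 680.0 kΩ below.
Lower section ‖ load = 630.5 kΩ.
V_wiper = 6.85 × 630.5/(258.0 + 630.5) = 4.86 V.

V ≈ 4.86 V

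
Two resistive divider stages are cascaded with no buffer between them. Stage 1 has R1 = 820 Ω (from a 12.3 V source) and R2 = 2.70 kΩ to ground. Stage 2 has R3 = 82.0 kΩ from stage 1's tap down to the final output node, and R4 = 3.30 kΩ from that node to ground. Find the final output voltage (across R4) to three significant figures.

Stage 2 presents R3+R4 = 85300 Ω as a load on stage 1's tap.
Stage 1's lower leg becomes R2‖(R3+R4) = 2617 Ω, so V_mid = 12.3 × 2617/3437 = 9.366 V.
Stage 2 is itself unloaded: V_out = V_mid × R4/(R3+R4) = 9.366 × 3300/85300 = 0.362 V.

V_out ≈ 0.362 V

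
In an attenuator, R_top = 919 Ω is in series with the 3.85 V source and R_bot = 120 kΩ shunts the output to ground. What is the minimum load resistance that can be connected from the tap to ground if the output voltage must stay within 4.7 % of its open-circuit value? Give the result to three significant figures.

Output resistance R_th = R_top‖R_bot = (919 × 120000)/120900 = 912.0 Ω.
The fractional drop is R_th/(R_th + R_L); requiring this ≤ 0.0470 gives R_L ≥ R_th(1/0.0470 − 1) = 912.0 × 20.28 = 18.5 kΩ.

R_L(min) ≈ 18.5 kΩ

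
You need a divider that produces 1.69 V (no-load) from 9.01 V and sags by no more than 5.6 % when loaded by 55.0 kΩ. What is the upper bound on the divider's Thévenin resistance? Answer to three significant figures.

R_th ≤ 3.26 kΩ

Loading drop = R_th/(R_th + R_L) ≤ 0.0560, so R_th ≤ R_L · ε/(1−ε) = 55.0 kΩ × 0.0560/0.9440 = 3.26 kΩ.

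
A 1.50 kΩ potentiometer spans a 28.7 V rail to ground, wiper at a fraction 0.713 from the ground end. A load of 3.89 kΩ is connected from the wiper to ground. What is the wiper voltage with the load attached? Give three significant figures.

V ≈ 19.0 V

The wiper splits the pot into (1−α)R = 430.5 Ω above and αR = 1070 Ω below.
Lower section ‖ load = 838.9 Ω.
V_wiper = 28.7 × 838.9/(430.5 + 838.9) = 19.0 V.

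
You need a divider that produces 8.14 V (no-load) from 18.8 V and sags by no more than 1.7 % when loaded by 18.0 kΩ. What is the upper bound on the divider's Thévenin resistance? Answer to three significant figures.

Loading drop = R_th/(R_th + R_L) ≤ 0.0170, so R_th ≤ R_L · ε/(1−ε) = 18.0 kΩ × 0.0170/0.9830 = 311 Ω.

R_th ≤ 311 Ω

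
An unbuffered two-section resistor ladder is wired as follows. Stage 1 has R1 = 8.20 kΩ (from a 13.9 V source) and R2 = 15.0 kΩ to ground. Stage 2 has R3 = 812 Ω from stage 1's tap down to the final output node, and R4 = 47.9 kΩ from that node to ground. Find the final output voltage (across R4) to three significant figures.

V_out ≈ 7.97 V

Stage 2 presents R3+R4 = 48710 Ω as a load on stage 1's tap.
Stage 1's lower leg becomes R2‖(R3+R4) = 11470 Ω, so V_mid = 13.9 × 11470/19670 = 8.105 V.
Stage 2 is itself unloaded: V_out = V_mid × R4/(R3+R4) = 8.105 × 47900/48710 = 7.97 V.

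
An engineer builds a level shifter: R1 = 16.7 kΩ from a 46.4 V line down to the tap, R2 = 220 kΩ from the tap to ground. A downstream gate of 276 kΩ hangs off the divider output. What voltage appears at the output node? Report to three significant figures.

V_out ≈ 40.8 V

The load sits in parallel with R2: R2‖R_L = (220 × 276) / (220 + 276) = 122.4 kΩ.
V_out = 46.4 × 122.4 / (16.7 + 122.4) = 46.4 × 122.4/139.1 = 40.8 V.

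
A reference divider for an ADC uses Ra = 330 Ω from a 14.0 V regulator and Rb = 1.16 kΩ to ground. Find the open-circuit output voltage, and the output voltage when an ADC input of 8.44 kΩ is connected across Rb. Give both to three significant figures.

Unloaded: 10.9 V; loaded: 10.6 V

Open-circuit: V = 14.0 × 1160/(330 + 1160) = 10.9 V.
With the load, Rb becomes Rb‖R_L = 1020 Ω, so V = 14.0 × 1020/1350 = 10.6 V.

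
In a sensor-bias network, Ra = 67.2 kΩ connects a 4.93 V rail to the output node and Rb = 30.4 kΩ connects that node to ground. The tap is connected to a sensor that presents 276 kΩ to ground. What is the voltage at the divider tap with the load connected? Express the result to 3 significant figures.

The load sits in parallel with Rb: Rb‖R_L = (30.4 × 276) / (30.4 + 276) = 27.38 kΩ.
V_out = 4.93 × 27.38 / (67.2 + 27.38) = 4.93 × 27.38/94.58 = 1.43 V.

V_out ≈ 1.43 V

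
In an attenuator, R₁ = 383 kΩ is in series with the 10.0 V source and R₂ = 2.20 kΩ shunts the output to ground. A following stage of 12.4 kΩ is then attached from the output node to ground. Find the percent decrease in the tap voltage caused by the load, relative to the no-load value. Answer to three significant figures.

15.0 %

The divider's output (Thévenin) resistance is R₁‖R₂ = 2.187 kΩ.
Fractional drop under load = R_th/(R_th + R_L) = 2.187 / (2.187 + 12.4) = 0.1500.
So the output falls by 15.0 %.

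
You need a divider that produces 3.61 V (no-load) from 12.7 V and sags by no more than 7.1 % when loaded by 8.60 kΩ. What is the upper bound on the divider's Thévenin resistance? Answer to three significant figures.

R_th ≤ 657 Ω

Loading drop = R_th/(R_th + R_L) ≤ 0.0710, so R_th ≤ R_L · ε/(1−ε) = 8.60 kΩ × 0.0710/0.9290 = 657 Ω.
(Any R1, R2 with R2/(R1+R2) = 0.284 and R1‖R2 ≤ 657 Ω will meet the spec.)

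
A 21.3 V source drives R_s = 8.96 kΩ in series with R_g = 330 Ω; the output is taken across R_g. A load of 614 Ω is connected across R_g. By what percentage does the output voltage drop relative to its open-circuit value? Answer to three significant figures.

The divider's output (Thévenin) resistance is R_s‖R_g = 318.3 Ω.
Fractional drop under load = R_th/(R_th + R_L) = 318.3 / (318.3 + 614) = 0.3414.
So the output falls by 34.1 %.

34.1 %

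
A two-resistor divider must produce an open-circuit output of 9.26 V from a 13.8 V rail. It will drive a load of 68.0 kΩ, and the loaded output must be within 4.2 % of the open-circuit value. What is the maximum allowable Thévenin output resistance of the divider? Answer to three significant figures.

Loading drop = R_th/(R_th + R_L) ≤ 0.0420, so R_th ≤ R_L · ε/(1−ε) = 68.0 kΩ × 0.0420/0.9580 = 2.98 kΩ.
(Any R1, R2 with R2/(R1+R2) = 0.671 and R1‖R2 ≤ 2.98 kΩ will meet the spec.)

R_th ≤ 2.98 kΩ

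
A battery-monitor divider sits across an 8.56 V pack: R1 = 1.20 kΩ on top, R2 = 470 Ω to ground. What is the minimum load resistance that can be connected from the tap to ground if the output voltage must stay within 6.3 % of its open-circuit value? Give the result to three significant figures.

Output resistance R_th = R1‖R2 = (1200 × 470)/1670 = 337.7 Ω.
The fractional drop is R_th/(R_th + R_L); requiring this ≤ 0.0630 gives R_L ≥ R_th(1/0.0630 − 1) = 337.7 × 14.87 = 5.02 kΩ.

R_L(min) ≈ 5.02 kΩ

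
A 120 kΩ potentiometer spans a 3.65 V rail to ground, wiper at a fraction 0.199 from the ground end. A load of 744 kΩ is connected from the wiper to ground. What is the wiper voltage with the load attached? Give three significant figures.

The wiper splits the pot into (1−α)R = 96.12 kΩ above and αR = 23.88 kΩ below.
Lower section ‖ load = 23.14 kΩ.
V_wiper = 3.65 × 23.14/(96.12 + 23.14) = 0.708 V.

V ≈ 0.708 V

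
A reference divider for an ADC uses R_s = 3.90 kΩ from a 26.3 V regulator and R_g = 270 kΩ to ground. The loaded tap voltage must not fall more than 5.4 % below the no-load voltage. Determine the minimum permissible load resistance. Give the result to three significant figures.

Output resistance R_th = R_s‖R_g = (3.90 × 270)/273.9 = 3.844 kΩ.
The fractional drop is R_th/(R_th + R_L); requiring this ≤ 0.0540 gives R_L ≥ R_th(1/0.0540 − 1) = 3.844 × 17.52 = 67.3 kΩ.

R_L(min) ≈ 67.3 kΩ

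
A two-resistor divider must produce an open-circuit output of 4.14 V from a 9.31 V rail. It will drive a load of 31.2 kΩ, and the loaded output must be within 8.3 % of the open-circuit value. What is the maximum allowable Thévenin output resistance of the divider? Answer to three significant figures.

R_th ≤ 2.82 kΩ

Loading drop = R_th/(R_th + R_L) ≤ 0.0830, so R_th ≤ R_L · ε/(1−ε) = 31.2 kΩ × 0.0830/0.9170 = 2.82 kΩ.
(Any R1, R2 with R2/(R1+R2) = 0.445 and R1‖R2 ≤ 2.82 kΩ will meet the spec.)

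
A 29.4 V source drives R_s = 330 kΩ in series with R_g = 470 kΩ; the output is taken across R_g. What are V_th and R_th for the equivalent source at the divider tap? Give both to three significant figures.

V_th is the open-circuit tap voltage: 29.4 × 470/(330 + 470) = 17.3 V.
With the supply zeroed, R_s and R_g appear in parallel from the tap: R_th = R_s‖R_g = (330 × 470)/800.0 = 194 kΩ.

V_th = 17.3 V, R_th = 194 kΩ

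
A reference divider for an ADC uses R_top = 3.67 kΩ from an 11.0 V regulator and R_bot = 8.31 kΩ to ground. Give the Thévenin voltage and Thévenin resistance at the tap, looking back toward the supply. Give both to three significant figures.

V_th is the open-circuit tap voltage: 11.0 × 8.31/(3.67 + 8.31) = 7.63 V.
With the supply zeroed, R_top and R_bot appear in parallel from the tap: R_th = R_top‖R_bot = (3.67 × 8.31)/11.98 = 2.55 kΩ.

V_th = 7.63 V, R_th = 2.55 kΩ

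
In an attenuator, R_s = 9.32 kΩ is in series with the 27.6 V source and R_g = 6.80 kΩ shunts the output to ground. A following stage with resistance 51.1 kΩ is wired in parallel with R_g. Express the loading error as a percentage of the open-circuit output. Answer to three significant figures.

The divider's output (Thévenin) resistance is R_s‖R_g = 3.932 kΩ.
Fractional drop under load = R_th/(R_th + R_L) = 3.932 / (3.932 + 51.1) = 0.07144.
So the output falls by 7.14 %.

7.14 %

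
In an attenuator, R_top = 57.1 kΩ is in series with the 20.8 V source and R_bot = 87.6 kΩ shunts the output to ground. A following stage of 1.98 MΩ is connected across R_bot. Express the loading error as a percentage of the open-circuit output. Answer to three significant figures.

The divider's output (Thévenin) resistance is R_top‖R_bot = 34.57 kΩ.
Fractional drop under load = R_th/(R_th + R_L) = 34.57 / (34.57 + 1980) = 0.01716.
So the output falls by 1.72 %.

1.72 %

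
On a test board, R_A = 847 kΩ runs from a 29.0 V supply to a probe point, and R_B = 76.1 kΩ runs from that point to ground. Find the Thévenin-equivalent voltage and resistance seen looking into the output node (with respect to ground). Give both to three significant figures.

V_th = 2.39 V, R_th = 69.8 kΩ

V_th is the open-circuit tap voltage: 29.0 × 76.1/(847 + 76.1) = 2.39 V.
With the supply zeroed, R_A and R_B appear in parallel from the tap: R_th = R_A‖R_B = (847 × 76.1)/923.1 = 69.8 kΩ.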